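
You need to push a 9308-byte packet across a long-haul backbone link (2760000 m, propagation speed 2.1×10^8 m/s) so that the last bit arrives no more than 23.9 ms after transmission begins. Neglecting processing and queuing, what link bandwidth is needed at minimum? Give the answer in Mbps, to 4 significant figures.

6.922 Mbps

L = 74464 bits.
Propagation delay = 2760000 / 210000000 = 13.1429 ms.
Transmission budget = 23.9 − 13.1429 = 10.7571 ms.
R ≥ L / t_tx = 74464 bits / 0.0107571 s = 6.922 Mbps.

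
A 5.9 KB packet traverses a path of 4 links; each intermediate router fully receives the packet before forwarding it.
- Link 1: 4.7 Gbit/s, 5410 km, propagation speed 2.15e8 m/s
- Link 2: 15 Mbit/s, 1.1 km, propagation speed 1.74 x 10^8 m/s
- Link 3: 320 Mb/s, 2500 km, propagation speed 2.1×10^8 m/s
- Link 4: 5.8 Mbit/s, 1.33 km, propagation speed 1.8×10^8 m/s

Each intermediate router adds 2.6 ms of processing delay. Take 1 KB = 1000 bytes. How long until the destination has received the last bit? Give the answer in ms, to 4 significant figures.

56.32 ms

L = 47200 bits.
Transmission delays (L/R per hop): 0.0100426, 3.14667, 0.1475, 8.13793 ms; sum = 11.4421 ms.
Propagation delays (d/s per hop): 25.1628, 0.00632184, 11.9048, 0.00738889 ms; sum = 37.0813 ms.
Processing at 3 router(s): 3 × 2.6 ms = 7.8 ms.
End-to-end = 56.32 ms.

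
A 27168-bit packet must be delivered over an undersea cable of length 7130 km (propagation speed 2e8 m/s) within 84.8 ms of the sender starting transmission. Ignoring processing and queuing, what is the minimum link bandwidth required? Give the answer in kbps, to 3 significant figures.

553 kbps

Propagation delay = 7130000 / 200000000 = 35.65 ms.
Transmission budget = 84.8 − 35.65 = 49.15 ms.
R ≥ L / t_tx = 27168 bits / 0.04915 s = 553 kbps.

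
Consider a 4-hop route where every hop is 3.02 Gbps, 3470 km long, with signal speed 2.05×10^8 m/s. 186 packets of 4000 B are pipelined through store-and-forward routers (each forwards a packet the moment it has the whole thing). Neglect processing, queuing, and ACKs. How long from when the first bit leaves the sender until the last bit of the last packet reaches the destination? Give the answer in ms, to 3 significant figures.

Per-hop transmission t_tx = L/R = 32000/3020000000 = 0.010596 ms.
Per-hop propagation t_prop = 3470000/2.05e+08 = 16.9268 ms.
Pipeline fill: first packet needs 4·t_tx to clear all hops; remaining 185 packets each add one t_tx.
Total = (4+186-1)·t_tx + 4·t_prop = 189·0.010596 + 4·16.9268 = 69.7 ms.

69.7 ms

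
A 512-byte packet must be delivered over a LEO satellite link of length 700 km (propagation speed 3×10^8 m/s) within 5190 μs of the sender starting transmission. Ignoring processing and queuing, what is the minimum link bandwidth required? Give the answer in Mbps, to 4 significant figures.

L = 4096 bits.
Propagation delay = 700000 / 300000000 = 2333.33 μs.
Transmission budget = 5190 − 2333.33 = 2856.67 μs.
R ≥ L / t_tx = 4096 bits / 0.00285667 s = 1.434 Mbps.

1.434 Mbps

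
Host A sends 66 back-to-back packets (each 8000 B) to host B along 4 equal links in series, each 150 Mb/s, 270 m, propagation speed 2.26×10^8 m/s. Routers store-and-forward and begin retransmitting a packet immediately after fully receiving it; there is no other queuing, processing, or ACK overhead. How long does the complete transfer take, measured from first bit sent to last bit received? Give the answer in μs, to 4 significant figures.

29440 μs

Per-hop transmission t_tx = L/R = 64000/150000000 = 426.667 μs.
Per-hop propagation t_prop = 270/2.26e+08 = 1.19469 μs.
Pipeline fill: first packet needs 4·t_tx to clear all hops; remaining 65 packets each add one t_tx.
Total = (4+66-1)·t_tx + 4·t_prop = 69·426.667 + 4·1.19469 = 29440 μs.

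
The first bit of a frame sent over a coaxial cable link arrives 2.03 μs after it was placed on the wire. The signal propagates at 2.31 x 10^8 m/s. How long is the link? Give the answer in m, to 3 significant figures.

d = s × t_prop = 231000000 × 2.03e-06 = 469 m.

469 m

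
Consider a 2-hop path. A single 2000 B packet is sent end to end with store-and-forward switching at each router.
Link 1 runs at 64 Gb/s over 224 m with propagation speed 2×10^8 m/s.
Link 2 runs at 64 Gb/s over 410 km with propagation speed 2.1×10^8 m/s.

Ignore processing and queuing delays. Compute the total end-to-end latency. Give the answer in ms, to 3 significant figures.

L = 2000 × 8 = 16000 bits.
Transmission delay per hop = L/R = 16000/64000000000 = 0.00025 ms; 2 hops → 0.0005 ms.
Propagation delays (d/s per hop): 0.00112, 1.95238 ms; sum = 1.9535 ms.
End-to-end = 1.95 ms.

1.95 ms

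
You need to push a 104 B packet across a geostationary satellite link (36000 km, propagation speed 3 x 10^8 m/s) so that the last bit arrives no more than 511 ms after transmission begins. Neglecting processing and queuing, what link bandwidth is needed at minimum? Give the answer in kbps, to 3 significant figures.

2.13 kbps

L = 832 bits.
Propagation delay = 36000000 / 300000000 = 120 ms.
Transmission budget = 511 − 120 = 391 ms.
R ≥ L / t_tx = 832 bits / 0.391 s = 2.13 kbps.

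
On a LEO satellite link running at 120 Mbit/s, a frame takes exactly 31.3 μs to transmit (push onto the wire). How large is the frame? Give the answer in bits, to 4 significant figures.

3756 bits

L = R × t_tx = 120000000 b/s × 3.13e-05 s = 3756 bits.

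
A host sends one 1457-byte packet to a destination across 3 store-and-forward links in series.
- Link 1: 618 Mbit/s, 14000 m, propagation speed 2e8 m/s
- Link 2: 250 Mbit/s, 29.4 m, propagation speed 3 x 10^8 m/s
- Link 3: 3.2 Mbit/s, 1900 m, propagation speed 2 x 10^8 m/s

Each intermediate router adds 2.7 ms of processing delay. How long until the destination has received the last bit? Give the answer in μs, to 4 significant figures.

9188 μs

L = 1457 × 8 = 11656 bits.
Transmission delays (L/R per hop): 18.8608, 46.624, 3642.5 μs; sum = 3707.98 μs.
Propagation delays (d/s per hop): 70, 0.098, 9.5 μs; sum = 79.598 μs.
Processing at 2 router(s): 2 × 2.7 ms = 5400 μs.
End-to-end = 9188 μs.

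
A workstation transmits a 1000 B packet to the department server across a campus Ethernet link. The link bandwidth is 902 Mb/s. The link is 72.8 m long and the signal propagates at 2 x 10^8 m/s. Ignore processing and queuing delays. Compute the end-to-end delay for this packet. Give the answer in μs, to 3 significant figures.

9.23 μs

L = 1000 × 8 = 8000 bits.
Transmission delay = L/R = 8000 / 902000000 = 8.86918 μs.
Propagation delay = d/s = 72.8 m / 200000000 m/s = 0.364 μs.
Total = 9.23 μs.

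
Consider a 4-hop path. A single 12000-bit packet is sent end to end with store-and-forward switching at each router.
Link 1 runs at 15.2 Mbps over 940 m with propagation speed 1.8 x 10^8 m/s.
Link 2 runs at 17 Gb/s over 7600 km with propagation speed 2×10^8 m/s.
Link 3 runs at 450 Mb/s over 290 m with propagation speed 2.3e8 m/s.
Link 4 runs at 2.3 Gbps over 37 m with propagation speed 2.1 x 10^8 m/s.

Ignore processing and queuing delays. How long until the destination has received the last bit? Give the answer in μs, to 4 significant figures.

38830 μs

Transmission delays (L/R per hop): 789.474, 0.705882, 26.6667, 5.21739 μs; sum = 822.064 μs.
Propagation delays (d/s per hop): 5.22222, 38000, 1.26087, 0.17619 μs; sum = 38006.7 μs.
End-to-end = 38830 μs.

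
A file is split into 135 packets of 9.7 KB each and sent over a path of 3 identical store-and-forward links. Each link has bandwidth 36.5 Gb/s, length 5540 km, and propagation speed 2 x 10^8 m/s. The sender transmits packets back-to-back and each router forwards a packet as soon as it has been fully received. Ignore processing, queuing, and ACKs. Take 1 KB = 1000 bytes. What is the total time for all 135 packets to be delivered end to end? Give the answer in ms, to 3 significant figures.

83.4 ms

Per-hop transmission t_tx = L/R = 77600/36500000000 = 0.00212603 ms.
Per-hop propagation t_prop = 5540000/200000000 = 27.7 ms.
Pipeline fill: first packet needs 3·t_tx to clear all hops; remaining 134 packets each add one t_tx.
Total = (3+135-1)·t_tx + 3·t_prop = 137·0.00212603 + 3·27.7 = 83.4 ms.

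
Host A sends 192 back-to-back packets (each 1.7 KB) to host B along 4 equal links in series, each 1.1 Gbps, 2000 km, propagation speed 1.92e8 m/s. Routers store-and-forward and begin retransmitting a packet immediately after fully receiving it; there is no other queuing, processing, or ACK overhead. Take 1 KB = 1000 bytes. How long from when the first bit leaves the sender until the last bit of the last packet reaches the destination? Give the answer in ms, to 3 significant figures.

Per-hop transmission t_tx = L/R = 13600/1100000000 = 0.0123636 ms.
Per-hop propagation t_prop = 2000000/192000000 = 10.4167 ms.
Pipeline fill: first packet needs 4·t_tx to clear all hops; remaining 191 packets each add one t_tx.
Total = (4+192-1)·t_tx + 4·t_prop = 195·0.0123636 + 4·10.4167 = 44.1 ms.

44.1 ms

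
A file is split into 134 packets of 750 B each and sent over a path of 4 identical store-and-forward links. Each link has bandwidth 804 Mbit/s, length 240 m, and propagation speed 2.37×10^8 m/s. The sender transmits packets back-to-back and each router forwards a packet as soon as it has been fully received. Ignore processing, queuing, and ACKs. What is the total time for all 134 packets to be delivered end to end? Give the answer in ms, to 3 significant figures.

Per-hop transmission t_tx = L/R = 6000/804000000 = 0.00746269 ms.
Per-hop propagation t_prop = 240/237000000 = 0.00101266 ms.
Pipeline fill: first packet needs 4·t_tx to clear all hops; remaining 133 packets each add one t_tx.
Total = (4+134-1)·t_tx + 4·t_prop = 137·0.00746269 + 4·0.00101266 = 1.03 ms.

1.03 ms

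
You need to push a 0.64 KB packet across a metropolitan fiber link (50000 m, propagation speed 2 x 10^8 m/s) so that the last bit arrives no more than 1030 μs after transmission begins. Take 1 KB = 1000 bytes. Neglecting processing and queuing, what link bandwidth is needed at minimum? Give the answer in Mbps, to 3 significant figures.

6.56 Mbps

L = 5120 bits.
Propagation delay = 50000 / 200000000 = 250 μs.
Transmission budget = 1030 − 250 = 780 μs.
R ≥ L / t_tx = 5120 bits / 0.00078 s = 6.56 Mbps.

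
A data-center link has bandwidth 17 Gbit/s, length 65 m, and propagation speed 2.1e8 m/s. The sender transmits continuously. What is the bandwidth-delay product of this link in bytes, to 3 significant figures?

Propagation delay = 65 / 210000000 = 3.09524e-07 s.
BDP = R × t_prop = 17000000000 × 3.09524e-07 = 5261.9 bits.
In bytes: 5261.9/8 = 658 bytes.

658 bytes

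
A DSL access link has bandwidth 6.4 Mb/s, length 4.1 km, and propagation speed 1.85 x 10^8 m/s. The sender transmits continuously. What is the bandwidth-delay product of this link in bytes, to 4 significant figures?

Propagation delay = 4100 / 185000000 = 2.21622e-05 s.
BDP = R × t_prop = 6400000 × 2.21622e-05 = 141.838 bits.
In bytes: 141.838/8 = 17.73 bytes.

17.73 bytes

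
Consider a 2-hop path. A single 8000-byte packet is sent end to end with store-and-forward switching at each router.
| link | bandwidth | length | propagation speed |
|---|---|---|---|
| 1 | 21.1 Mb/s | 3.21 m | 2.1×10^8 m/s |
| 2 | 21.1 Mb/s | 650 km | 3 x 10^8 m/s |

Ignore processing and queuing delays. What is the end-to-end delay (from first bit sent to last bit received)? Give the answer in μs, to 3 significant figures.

8230 μs

L = 8000 × 8 = 64000 bits.
Transmission delay per hop = L/R = 64000/21100000 = 3033.18 μs; 2 hops → 6066.35 μs.
Propagation delays (d/s per hop): 0.0152857, 2166.67 μs; sum = 2166.68 μs.
End-to-end = 8230 μs.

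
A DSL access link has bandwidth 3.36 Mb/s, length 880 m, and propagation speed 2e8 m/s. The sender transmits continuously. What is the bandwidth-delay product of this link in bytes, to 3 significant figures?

1.85 bytes

Propagation delay = 880 / 200000000 = 4.4e-06 s.
BDP = R × t_prop = 3360000 × 4.4e-06 = 14.784 bits.
In bytes: 14.784/8 = 1.85 bytes.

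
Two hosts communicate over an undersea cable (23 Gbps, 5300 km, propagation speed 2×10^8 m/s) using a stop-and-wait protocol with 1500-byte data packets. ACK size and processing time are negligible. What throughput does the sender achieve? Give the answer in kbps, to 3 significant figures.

t_tx = L/R = 12000/23000000000 = 5.21739e-07 s.
t_prop = 5300000/200000000 = 0.0265 s; RTT = 0.053 s.
Cycle = t_tx + RTT = 0.0530005 s.
Throughput = L / cycle = 12000 / 0.0530005 = 226 kbps.

226 kbps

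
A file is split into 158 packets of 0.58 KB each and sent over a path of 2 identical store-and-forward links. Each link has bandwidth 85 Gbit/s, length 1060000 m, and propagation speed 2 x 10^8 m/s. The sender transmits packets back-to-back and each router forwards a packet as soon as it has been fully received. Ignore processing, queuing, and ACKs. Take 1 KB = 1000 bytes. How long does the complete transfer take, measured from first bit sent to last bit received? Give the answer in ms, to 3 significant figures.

10.6 ms

Per-hop transmission t_tx = L/R = 4640/85000000000 = 5.45882e-05 ms.
Per-hop propagation t_prop = 1060000/200000000 = 5.3 ms.
Pipeline fill: first packet needs 2·t_tx to clear all hops; remaining 157 packets each add one t_tx.
Total = (2+158-1)·t_tx + 2·t_prop = 159·5.45882e-05 + 2·5.3 = 10.6 ms.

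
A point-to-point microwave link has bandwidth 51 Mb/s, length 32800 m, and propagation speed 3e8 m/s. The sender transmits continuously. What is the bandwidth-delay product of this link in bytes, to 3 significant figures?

Propagation delay = 32800 / 300000000 = 0.000109333 s.
BDP = R × t_prop = 51000000 × 0.000109333 = 5576 bits.
In bytes: 5576/8 = 697 bytes.

697 bytes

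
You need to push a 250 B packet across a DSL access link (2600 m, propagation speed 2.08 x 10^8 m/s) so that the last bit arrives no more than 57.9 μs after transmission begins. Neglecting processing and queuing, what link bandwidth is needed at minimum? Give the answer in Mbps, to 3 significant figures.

L = 2000 bits.
Propagation delay = 2600 / 208000000 = 12.5 μs.
Transmission budget = 57.9 − 12.5 = 45.4 μs.
R ≥ L / t_tx = 2000 bits / 4.54e-05 s = 44.1 Mbps.

44.1 Mbps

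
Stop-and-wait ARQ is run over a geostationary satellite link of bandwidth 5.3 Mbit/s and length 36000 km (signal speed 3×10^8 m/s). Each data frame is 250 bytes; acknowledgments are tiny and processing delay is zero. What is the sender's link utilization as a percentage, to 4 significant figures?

t_tx = L/R = 2000/5300000 = 0.000377358 s.
t_prop = 36000000/300000000 = 0.12 s; RTT = 0.24 s.
Cycle = t_tx + RTT = 0.240377 s.
Utilization = t_tx / cycle = 0.000377358/0.240377 = 0.1570 %.

0.1570 %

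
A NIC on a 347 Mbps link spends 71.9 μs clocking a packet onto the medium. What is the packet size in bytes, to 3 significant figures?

L = R × t_tx = 347000000 b/s × 7.19e-05 s = 24949.3 bits.
In bytes: 24949.3 / 8 = 3120 bytes.

3120 bytes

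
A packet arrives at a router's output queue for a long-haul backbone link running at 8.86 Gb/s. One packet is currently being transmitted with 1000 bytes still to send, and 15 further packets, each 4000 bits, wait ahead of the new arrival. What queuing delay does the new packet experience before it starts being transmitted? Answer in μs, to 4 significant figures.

7.675 μs

Each queued packet: L/R = 4000/8860000000 = 0.451467 μs.
15 queued → 6.77201 μs.
Plus remaining 8000 bits of current packet: 0.902935 μs.
Queuing delay = 7.675 μs.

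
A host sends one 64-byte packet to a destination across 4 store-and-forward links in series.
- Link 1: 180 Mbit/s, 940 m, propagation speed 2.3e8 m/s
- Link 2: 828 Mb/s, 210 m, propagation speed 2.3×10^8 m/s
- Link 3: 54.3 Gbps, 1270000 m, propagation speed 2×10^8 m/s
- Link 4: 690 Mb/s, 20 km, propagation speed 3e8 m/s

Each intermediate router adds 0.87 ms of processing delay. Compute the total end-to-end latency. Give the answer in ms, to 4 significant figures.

L = 64 × 8 = 512 bits.
Transmission delays (L/R per hop): 0.00284444, 0.000618357, 9.4291e-06, 0.000742029 ms; sum = 0.00421426 ms.
Propagation delays (d/s per hop): 0.00408696, 0.000913043, 6.35, 0.0666667 ms; sum = 6.42167 ms.
Processing at 3 router(s): 3 × 0.87 ms = 2.61 ms.
End-to-end = 9.036 ms.

9.036 ms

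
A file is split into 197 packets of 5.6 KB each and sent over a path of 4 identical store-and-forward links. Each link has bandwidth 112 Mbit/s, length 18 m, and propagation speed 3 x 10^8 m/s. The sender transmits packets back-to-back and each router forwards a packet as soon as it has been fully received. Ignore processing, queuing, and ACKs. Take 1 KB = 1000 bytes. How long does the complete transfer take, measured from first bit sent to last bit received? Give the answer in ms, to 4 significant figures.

80.00 ms

Per-hop transmission t_tx = L/R = 44800/112000000 = 0.4 ms.
Per-hop propagation t_prop = 18/300000000 = 6e-05 ms.
Pipeline fill: first packet needs 4·t_tx to clear all hops; remaining 196 packets each add one t_tx.
Total = (4+197-1)·t_tx + 4·t_prop = 200·0.4 + 4·6e-05 = 80.00 ms.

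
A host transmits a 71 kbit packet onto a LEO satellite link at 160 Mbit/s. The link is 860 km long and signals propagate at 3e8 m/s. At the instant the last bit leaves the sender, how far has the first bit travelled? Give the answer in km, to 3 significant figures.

133 km

t_tx = L/R = 71000/160000000 = 0.00044375 s.
Distance = s × t_tx = 300000000 × 0.00044375 = 133 km.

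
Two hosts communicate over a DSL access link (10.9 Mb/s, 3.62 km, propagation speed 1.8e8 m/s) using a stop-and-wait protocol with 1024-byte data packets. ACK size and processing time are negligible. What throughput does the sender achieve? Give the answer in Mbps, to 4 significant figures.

10.35 Mbps

t_tx = L/R = 8192/10900000 = 0.00075156 s.
t_prop = 3620/180000000 = 2.01111e-05 s; RTT = 4.02222e-05 s.
Cycle = t_tx + RTT = 0.000791782 s.
Throughput = L / cycle = 8192 / 0.000791782 = 10.35 Mbps.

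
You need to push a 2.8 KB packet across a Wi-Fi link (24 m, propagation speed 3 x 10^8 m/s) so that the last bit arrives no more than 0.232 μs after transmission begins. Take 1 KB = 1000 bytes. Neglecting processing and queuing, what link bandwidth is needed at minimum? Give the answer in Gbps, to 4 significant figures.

147.4 Gbps

L = 22400 bits.
Propagation delay = 24 / 300000000 = 0.08 μs.
Transmission budget = 0.232 − 0.08 = 0.152 μs.
R ≥ L / t_tx = 22400 bits / 1.52e-07 s = 147.4 Gbps.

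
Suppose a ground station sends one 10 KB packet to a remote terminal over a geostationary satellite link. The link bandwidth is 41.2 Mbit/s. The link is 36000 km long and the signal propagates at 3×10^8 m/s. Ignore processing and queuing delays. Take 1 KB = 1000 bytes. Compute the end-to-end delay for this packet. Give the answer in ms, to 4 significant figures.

121.9 ms

L = 80000 bits.
Transmission delay = L/R = 80000 / 41200000 = 1.94175 ms.
Propagation delay = d/s = 36000000 m / 300000000 m/s = 120 ms.
Total = 121.9 ms.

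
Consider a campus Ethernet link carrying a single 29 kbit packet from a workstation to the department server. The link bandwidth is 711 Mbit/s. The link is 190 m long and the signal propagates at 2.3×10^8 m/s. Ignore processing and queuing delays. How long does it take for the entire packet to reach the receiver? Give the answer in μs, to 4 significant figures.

L = 29000 bits.
Transmission delay = L/R = 29000 / 711000000 = 40.7876 μs.
Propagation delay = d/s = 190 m / 2.3e+08 m/s = 0.826087 μs.
Total = 41.61 μs.

41.61 μs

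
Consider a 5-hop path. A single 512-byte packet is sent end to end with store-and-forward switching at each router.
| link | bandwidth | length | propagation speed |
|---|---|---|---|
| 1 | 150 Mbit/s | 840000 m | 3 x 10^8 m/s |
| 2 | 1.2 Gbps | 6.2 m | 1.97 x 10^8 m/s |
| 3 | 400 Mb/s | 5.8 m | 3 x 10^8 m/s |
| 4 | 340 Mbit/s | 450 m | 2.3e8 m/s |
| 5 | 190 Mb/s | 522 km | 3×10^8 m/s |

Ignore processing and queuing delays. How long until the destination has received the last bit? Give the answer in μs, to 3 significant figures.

L = 512 × 8 = 4096 bits.
Transmission delays (L/R per hop): 27.3067, 3.41333, 10.24, 12.0471, 21.5579 μs; sum = 74.565 μs.
Propagation delays (d/s per hop): 2800, 0.0314721, 0.0193333, 1.95652, 1740 μs; sum = 4542.01 μs.
End-to-end = 4620 μs.

4620 μs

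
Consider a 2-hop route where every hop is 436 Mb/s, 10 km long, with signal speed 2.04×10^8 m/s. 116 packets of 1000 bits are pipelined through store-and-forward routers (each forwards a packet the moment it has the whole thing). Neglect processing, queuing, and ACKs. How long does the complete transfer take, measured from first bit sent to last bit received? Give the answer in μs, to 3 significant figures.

366 μs

Per-hop transmission t_tx = L/R = 1000/436000000 = 2.29358 μs.
Per-hop propagation t_prop = 10000/204000000 = 49.0196 μs.
Pipeline fill: first packet needs 2·t_tx to clear all hops; remaining 115 packets each add one t_tx.
Total = (2+116-1)·t_tx + 2·t_prop = 117·2.29358 + 2·49.0196 = 366 μs.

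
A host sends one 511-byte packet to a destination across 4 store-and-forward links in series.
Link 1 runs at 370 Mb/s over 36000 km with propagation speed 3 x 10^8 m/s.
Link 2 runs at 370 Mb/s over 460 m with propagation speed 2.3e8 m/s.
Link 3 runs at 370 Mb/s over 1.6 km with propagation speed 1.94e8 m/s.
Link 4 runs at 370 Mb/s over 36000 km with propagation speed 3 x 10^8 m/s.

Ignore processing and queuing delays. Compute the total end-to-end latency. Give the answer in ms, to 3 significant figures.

L = 511 × 8 = 4088 bits.
Transmission delay per hop = L/R = 4088/370000000 = 0.0110486 ms; 4 hops → 0.0441946 ms.
Propagation delays (d/s per hop): 120, 0.002, 0.00824742, 120 ms; sum = 240.01 ms.
End-to-end = 240 ms.

240 ms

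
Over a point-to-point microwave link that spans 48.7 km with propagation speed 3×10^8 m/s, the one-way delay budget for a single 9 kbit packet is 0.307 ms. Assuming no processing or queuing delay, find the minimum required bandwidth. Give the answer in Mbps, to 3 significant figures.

62.2 Mbps

Propagation delay = 48700 / 300000000 = 0.162333 ms.
Transmission budget = 0.307 − 0.162333 = 0.144667 ms.
R ≥ L / t_tx = 9000 bits / 0.000144667 s = 62.2 Mbps.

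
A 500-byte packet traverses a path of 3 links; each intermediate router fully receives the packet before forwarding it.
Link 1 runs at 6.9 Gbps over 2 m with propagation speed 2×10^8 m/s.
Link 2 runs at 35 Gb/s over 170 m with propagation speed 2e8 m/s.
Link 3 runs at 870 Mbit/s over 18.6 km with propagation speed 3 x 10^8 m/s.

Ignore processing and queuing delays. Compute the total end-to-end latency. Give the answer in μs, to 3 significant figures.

68.2 μs

L = 500 × 8 = 4000 bits.
Transmission delays (L/R per hop): 0.57971, 0.114286, 4.5977 μs; sum = 5.2917 μs.
Propagation delays (d/s per hop): 0.01, 0.85, 62 μs; sum = 62.86 μs.
End-to-end = 68.2 μs.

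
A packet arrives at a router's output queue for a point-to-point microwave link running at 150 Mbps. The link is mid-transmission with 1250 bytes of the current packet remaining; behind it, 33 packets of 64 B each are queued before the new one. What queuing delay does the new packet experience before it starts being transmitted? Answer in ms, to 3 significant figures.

Each queued packet: L/R = 512/150000000 = 0.00341333 ms.
33 queued → 0.11264 ms.
Plus remaining 10000 bits of current packet: 0.0666667 ms.
Queuing delay = 0.179 ms.

0.179 ms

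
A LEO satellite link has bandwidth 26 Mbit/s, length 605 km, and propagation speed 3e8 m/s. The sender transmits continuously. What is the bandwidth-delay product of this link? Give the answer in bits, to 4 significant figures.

52430 bits

Propagation delay = 605000 / 300000000 = 0.00201667 s.
BDP = R × t_prop = 26000000 × 0.00201667 = 52433.3 bits.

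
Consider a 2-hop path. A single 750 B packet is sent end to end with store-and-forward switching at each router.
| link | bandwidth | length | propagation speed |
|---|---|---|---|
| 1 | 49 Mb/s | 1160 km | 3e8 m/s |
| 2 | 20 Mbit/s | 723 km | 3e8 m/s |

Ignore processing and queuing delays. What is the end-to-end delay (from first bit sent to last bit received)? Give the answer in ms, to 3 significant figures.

L = 750 × 8 = 6000 bits.
Transmission delays (L/R per hop): 0.122449, 0.3 ms; sum = 0.422449 ms.
Propagation delays (d/s per hop): 3.86667, 2.41 ms; sum = 6.27667 ms.
End-to-end = 6.70 ms.

6.70 ms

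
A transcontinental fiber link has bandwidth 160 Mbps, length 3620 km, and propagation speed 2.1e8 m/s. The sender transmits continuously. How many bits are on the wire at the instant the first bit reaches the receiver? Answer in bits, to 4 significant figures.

Propagation delay = 3620000 / 210000000 = 0.0172381 s.
BDP = R × t_prop = 160000000 × 0.0172381 = 2758100 bits.

2758000 bits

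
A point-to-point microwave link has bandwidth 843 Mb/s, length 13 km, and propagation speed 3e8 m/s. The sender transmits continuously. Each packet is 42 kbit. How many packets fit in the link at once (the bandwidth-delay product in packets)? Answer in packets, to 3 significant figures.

0.870 packets

Propagation delay = 13000 / 300000000 = 4.33333e-05 s.
BDP = R × t_prop = 843000000 × 4.33333e-05 = 36530 bits.
In packets of 42000 bits: 0.870 packets.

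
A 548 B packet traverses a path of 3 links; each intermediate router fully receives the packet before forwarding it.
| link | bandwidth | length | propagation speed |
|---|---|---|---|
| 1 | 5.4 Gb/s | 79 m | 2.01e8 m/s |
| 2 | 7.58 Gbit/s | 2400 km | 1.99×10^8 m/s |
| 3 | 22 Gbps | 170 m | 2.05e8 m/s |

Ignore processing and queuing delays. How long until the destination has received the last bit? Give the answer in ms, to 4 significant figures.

12.06 ms

L = 548 × 8 = 4384 bits.
Transmission delays (L/R per hop): 0.000811852, 0.000578364, 0.000199273 ms; sum = 0.00158949 ms.
Propagation delays (d/s per hop): 0.000393035, 12.0603, 0.000829268 ms; sum = 12.0615 ms.
End-to-end = 12.06 ms.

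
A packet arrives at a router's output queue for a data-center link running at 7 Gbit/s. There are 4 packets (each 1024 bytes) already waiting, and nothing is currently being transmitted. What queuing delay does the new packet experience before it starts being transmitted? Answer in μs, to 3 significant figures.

4.68 μs

Each queued packet: L/R = 8192/7000000000 = 1.17029 μs.
4 queued → 4.68114 μs.
Queuing delay = 4.68 μs.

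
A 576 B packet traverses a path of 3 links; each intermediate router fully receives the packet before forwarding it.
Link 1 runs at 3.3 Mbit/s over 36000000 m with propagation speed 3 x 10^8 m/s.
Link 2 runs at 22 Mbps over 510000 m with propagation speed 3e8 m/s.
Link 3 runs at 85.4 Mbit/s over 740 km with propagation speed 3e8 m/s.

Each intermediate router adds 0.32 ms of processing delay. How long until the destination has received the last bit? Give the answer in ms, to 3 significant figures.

L = 576 × 8 = 4608 bits.
Transmission delays (L/R per hop): 1.39636, 0.209455, 0.0539578 ms; sum = 1.65978 ms.
Propagation delays (d/s per hop): 120, 1.7, 2.46667 ms; sum = 124.167 ms.
Processing at 2 router(s): 2 × 0.32 ms = 0.64 ms.
End-to-end = 126 ms.

126 ms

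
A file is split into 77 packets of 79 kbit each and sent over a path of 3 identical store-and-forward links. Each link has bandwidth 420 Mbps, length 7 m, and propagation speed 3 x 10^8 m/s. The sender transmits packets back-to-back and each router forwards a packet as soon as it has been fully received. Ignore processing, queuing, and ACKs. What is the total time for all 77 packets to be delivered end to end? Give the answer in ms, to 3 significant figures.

14.9 ms

Per-hop transmission t_tx = L/R = 79000/420000000 = 0.188095 ms.
Per-hop propagation t_prop = 7/300000000 = 2.33333e-05 ms.
Pipeline fill: first packet needs 3·t_tx to clear all hops; remaining 76 packets each add one t_tx.
Total = (3+77-1)·t_tx + 3·t_prop = 79·0.188095 + 3·2.33333e-05 = 14.9 ms.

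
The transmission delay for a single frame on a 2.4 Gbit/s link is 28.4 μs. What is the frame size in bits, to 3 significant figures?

L = R × t_tx = 2400000000 b/s × 2.84e-05 s = 68160 bits.

68200 bits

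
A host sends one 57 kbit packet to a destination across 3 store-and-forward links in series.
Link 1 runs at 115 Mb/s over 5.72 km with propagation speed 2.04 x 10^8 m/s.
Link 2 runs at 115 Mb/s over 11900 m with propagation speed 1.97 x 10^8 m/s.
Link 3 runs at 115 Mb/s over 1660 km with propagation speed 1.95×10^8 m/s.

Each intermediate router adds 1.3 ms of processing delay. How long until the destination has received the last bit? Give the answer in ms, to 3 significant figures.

L = 57000 bits.
Transmission delay per hop = L/R = 57000/115000000 = 0.495652 ms; 3 hops → 1.48696 ms.
Propagation delays (d/s per hop): 0.0280392, 0.0604061, 8.51282 ms; sum = 8.60127 ms.
Processing at 2 router(s): 2 × 1.3 ms = 2.6 ms.
End-to-end = 12.7 ms.

12.7 ms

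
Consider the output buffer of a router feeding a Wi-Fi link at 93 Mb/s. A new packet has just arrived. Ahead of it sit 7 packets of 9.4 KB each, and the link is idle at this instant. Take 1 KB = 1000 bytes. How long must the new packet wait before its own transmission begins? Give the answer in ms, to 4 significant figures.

5.660 ms

Each queued packet: L/R = 75200/93000000 = 0.808602 ms.
7 queued → 5.66022 ms.
Queuing delay = 5.660 ms.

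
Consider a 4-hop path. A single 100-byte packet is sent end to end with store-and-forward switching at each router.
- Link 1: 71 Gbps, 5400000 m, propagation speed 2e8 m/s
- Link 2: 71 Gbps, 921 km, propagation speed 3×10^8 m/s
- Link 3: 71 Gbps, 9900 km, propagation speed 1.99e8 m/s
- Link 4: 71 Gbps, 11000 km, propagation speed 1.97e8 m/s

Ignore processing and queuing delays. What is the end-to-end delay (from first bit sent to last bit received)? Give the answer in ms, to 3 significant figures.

136 ms

L = 100 × 8 = 800 bits.
Transmission delay per hop = L/R = 800/71000000000 = 1.12676e-05 ms; 4 hops → 4.50704e-05 ms.
Propagation delays (d/s per hop): 27, 3.07, 49.7487, 55.8376 ms; sum = 135.656 ms.
End-to-end = 136 ms.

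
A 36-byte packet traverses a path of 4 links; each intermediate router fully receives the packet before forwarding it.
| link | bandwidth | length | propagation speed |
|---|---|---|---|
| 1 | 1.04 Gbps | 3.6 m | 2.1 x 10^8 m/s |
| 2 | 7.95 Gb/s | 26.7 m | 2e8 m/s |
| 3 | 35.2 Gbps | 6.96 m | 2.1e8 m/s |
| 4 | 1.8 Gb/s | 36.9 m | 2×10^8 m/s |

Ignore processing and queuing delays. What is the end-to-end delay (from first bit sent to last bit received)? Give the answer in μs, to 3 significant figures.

0.850 μs

L = 36 × 8 = 288 bits.
Transmission delays (L/R per hop): 0.276923, 0.0362264, 0.00818182, 0.16 μs; sum = 0.481331 μs.
Propagation delays (d/s per hop): 0.0171429, 0.1335, 0.0331429, 0.1845 μs; sum = 0.368286 μs.
End-to-end = 0.850 μs.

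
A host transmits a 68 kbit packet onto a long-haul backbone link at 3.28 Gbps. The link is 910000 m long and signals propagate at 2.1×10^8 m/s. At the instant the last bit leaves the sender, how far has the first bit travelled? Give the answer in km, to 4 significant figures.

4.354 km

t_tx = L/R = 68000/3280000000 = 2.07317e-05 s.
Distance = s × t_tx = 210000000 × 2.07317e-05 = 4.354 km.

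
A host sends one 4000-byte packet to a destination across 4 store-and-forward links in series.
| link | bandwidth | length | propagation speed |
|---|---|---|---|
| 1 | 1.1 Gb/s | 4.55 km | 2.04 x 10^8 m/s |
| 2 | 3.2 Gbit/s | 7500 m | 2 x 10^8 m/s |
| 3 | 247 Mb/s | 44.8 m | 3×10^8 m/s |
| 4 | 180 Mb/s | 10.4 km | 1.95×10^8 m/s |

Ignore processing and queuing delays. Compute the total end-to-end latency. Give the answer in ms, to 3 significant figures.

L = 4000 × 8 = 32000 bits.
Transmission delays (L/R per hop): 0.0290909, 0.01, 0.129555, 0.177778 ms; sum = 0.346423 ms.
Propagation delays (d/s per hop): 0.0223039, 0.0375, 0.000149333, 0.0533333 ms; sum = 0.113287 ms.
End-to-end = 0.460 ms.

0.460 ms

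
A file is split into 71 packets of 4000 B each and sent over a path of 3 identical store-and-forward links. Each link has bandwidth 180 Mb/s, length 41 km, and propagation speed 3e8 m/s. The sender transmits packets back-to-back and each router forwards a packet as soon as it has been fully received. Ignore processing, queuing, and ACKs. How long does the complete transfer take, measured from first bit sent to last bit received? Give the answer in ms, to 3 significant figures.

Per-hop transmission t_tx = L/R = 32000/180000000 = 0.177778 ms.
Per-hop propagation t_prop = 41000/300000000 = 0.136667 ms.
Pipeline fill: first packet needs 3·t_tx to clear all hops; remaining 70 packets each add one t_tx.
Total = (3+71-1)·t_tx + 3·t_prop = 73·0.177778 + 3·0.136667 = 13.4 ms.

13.4 ms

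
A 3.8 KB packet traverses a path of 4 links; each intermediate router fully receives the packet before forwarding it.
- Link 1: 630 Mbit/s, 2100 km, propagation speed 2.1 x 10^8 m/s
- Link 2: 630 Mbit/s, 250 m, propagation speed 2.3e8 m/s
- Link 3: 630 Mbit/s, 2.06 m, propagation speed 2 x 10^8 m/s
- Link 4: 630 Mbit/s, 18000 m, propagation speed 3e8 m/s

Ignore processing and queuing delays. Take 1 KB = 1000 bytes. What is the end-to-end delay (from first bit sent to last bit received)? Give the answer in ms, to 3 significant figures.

L = 30400 bits.
Transmission delay per hop = L/R = 30400/630000000 = 0.048254 ms; 4 hops → 0.193016 ms.
Propagation delays (d/s per hop): 10, 0.00108696, 1.03e-05, 0.06 ms; sum = 10.0611 ms.
End-to-end = 10.3 ms.

10.3 ms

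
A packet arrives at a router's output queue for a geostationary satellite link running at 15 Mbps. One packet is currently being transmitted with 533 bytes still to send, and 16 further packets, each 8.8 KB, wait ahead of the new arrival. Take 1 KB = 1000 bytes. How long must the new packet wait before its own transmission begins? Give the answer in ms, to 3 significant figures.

Each queued packet: L/R = 70400/15000000 = 4.69333 ms.
16 queued → 75.0933 ms.
Plus remaining 4264 bits of current packet: 0.284267 ms.
Queuing delay = 75.4 ms.

75.4 ms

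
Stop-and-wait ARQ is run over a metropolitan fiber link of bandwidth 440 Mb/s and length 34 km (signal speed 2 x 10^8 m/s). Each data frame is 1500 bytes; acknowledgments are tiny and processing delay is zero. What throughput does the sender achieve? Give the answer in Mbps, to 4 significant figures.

32.67 Mbps

t_tx = L/R = 12000/440000000 = 2.72727e-05 s.
t_prop = 34000/200000000 = 0.00017 s; RTT = 0.00034 s.
Cycle = t_tx + RTT = 0.000367273 s.
Throughput = L / cycle = 12000 / 0.000367273 = 32.67 Mbps.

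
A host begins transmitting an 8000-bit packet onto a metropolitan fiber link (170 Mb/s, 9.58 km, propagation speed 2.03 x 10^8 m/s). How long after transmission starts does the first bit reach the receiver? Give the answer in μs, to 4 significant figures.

First bit experiences only propagation delay: d/s = 9580/2.03e+08 = 47.19 μs.

47.19 μs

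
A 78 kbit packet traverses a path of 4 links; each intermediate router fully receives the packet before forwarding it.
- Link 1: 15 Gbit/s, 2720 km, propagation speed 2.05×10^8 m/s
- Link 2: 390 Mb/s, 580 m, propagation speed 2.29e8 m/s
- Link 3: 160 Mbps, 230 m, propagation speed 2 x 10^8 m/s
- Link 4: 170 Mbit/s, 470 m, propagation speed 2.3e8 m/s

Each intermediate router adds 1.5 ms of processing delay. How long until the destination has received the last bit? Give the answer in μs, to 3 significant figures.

18900 μs

L = 78000 bits.
Transmission delays (L/R per hop): 5.2, 200, 487.5, 458.824 μs; sum = 1151.52 μs.
Propagation delays (d/s per hop): 13268.3, 2.53275, 1.15, 2.04348 μs; sum = 13274 μs.
Processing at 3 router(s): 3 × 1.5 ms = 4500 μs.
End-to-end = 18900 μs.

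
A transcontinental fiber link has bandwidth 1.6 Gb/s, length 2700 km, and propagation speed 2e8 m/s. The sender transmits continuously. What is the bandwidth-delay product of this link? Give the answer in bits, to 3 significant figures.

21600000 bits

Propagation delay = 2700000 / 200000000 = 0.0135 s.
BDP = R × t_prop = 1600000000 × 0.0135 = 21600000 bits.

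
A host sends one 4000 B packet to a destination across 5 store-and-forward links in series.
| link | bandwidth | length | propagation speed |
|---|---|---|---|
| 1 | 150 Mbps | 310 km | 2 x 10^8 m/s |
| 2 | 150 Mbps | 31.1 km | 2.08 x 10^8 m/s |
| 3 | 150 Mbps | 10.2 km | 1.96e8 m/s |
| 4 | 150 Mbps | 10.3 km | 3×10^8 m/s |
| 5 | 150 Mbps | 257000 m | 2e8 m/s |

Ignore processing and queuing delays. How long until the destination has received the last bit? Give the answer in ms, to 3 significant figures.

4.14 ms

L = 4000 × 8 = 32000 bits.
Transmission delay per hop = L/R = 32000/150000000 = 0.213333 ms; 5 hops → 1.06667 ms.
Propagation delays (d/s per hop): 1.55, 0.149519, 0.0520408, 0.0343333, 1.285 ms; sum = 3.07089 ms.
End-to-end = 4.14 ms.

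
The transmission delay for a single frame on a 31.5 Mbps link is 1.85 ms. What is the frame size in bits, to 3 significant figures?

L = R × t_tx = 31500000 b/s × 0.00185 s = 58275 bits.

58300 bits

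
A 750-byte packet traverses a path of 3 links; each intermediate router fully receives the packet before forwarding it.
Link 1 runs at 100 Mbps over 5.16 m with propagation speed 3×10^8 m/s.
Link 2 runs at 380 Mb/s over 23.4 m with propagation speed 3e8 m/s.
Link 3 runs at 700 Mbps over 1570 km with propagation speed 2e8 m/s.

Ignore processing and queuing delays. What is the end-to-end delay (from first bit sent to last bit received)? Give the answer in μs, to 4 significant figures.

7934 μs

L = 750 × 8 = 6000 bits.
Transmission delays (L/R per hop): 60, 15.7895, 8.57143 μs; sum = 84.3609 μs.
Propagation delays (d/s per hop): 0.0172, 0.078, 7850 μs; sum = 7850.1 μs.
End-to-end = 7934 μs.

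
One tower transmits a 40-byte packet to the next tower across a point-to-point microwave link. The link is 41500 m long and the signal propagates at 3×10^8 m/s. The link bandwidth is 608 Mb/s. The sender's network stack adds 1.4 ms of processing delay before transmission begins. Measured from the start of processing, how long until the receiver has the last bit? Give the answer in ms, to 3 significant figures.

L = 40 × 8 = 320 bits.
Transmission delay = L/R = 320 / 608000000 = 0.000526316 ms.
Propagation delay = d/s = 41500 m / 300000000 m/s = 0.138333 ms.
Plus processing delay 1.4 ms = 1.4 ms.
Total = 1.54 ms.

1.54 ms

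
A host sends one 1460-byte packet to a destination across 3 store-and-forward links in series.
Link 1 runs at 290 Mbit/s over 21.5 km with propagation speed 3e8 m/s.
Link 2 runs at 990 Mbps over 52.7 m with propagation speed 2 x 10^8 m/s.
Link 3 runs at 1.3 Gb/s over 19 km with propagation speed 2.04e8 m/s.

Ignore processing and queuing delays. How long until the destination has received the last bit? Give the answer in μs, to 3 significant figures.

L = 1460 × 8 = 11680 bits.
Transmission delays (L/R per hop): 40.2759, 11.798, 8.98462 μs; sum = 61.0585 μs.
Propagation delays (d/s per hop): 71.6667, 0.2635, 93.1373 μs; sum = 165.067 μs.
End-to-end = 226 μs.

226 μs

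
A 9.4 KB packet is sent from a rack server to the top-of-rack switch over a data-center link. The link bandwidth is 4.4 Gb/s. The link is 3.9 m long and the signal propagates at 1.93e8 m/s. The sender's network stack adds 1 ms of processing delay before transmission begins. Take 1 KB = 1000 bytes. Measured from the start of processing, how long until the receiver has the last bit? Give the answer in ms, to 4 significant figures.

L = 75200 bits.
Transmission delay = L/R = 75200 / 4400000000 = 0.0170909 ms.
Propagation delay = d/s = 3.9 m / 193000000 m/s = 2.02073e-05 ms.
Plus processing delay 1 ms = 1 ms.
Total = 1.017 ms.

1.017 ms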